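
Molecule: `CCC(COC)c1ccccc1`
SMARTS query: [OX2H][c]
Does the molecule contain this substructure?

No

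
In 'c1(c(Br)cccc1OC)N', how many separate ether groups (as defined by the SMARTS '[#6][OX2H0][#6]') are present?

[#6][OX2H0][#6] is the SMARTS for an ether: an aliphatic oxygen bridging two carbons with no H on the oxygen.
Exactly one fragment in the molecule meets all constraints, giving 1 match.

1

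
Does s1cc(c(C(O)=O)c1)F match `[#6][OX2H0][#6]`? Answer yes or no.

The pattern [#6][OX2H0][#6] describes an aliphatic oxygen bridging two carbons with no H on the oxygen — an ether.
The closest candidate here is a carboxylic acid group (-C(=O)OH), but the -OH oxygen has H1; the =O is OX1, not OX2. No other fragment satisfies the full query, so there is no match.

No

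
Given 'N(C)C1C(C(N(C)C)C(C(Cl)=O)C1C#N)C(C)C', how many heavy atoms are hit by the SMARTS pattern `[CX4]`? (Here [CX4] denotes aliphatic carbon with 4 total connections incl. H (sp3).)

11

The query [CX4] means: C with X4: aliphatic carbon with exactly 4 total connections (bonds + H).
Check the 18 heavy atoms by environment: 11× C (X4) → match; 1× C (X3) → no; 1× O (X1) → no; 1× Cl (X1) → no; 1× C (X2) → no; 1× N (X1) → no; 2× N (X3) → no.
That gives 11 matching atoms.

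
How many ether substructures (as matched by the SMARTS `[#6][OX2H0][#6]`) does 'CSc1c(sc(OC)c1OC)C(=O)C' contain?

2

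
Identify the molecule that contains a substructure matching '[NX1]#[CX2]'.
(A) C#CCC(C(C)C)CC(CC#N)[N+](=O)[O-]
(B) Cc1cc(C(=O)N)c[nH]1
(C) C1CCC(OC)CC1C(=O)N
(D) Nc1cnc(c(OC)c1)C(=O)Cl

A

[NX1]#[CX2] describes a nitrogen triple-bonded to a two-connected carbon (a nitrile).
(A) contains a nitrile (-C#N), which satisfies every atom and bond constraint.
(B) has a primary amide (-C(=O)NH2) but the nitrogen is NX3, not NX1.
(C) has a primary amide (-C(=O)NH2) but the nitrogen is NX3, not NX1.
(D) has a primary amino group (-NH2) but the nitrogen is NX3 (three connections), not NX1 triple-bonded.
So the answer is (A).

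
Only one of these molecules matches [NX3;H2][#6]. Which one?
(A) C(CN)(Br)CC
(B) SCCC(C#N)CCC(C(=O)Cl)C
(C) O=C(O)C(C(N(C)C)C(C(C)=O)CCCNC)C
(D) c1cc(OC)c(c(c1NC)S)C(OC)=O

A

[NX3;H2][#6] describes a trivalent nitrogen with two H attached to carbon (a primary amine).
(A) contains a primary amino group (-NH2), which satisfies every atom and bond constraint.
(B) has a nitrile (-C#N) but the nitrogen is NX1 (triple-bonded), not NX3 with two H.
(C) has a dimethylamino group (-N(CH3)2) but the nitrogen has H0, not H2.
(D) has an N-methylamino group (-NHCH3) but the nitrogen bears two carbons and only one H (H1), not H2.
So the answer is (A).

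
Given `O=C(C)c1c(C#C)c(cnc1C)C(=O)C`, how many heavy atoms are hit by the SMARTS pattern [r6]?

6

The query [r6] means: r6 matches atoms in a six-membered ring.
Check the 15 heavy atoms by environment: 1× n (aromatic, in 6-ring) → match; 5× c (aromatic, in 6-ring) → match; 7× C (acyclic) → no; 2× O (acyclic) → no.
Summing the matching environments: 1 + 5 = 6 matching atoms.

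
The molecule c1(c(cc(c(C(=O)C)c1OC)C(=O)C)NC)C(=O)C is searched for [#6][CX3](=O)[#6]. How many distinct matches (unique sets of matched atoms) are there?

3

[#6][CX3](=O)[#6] is the SMARTS for a ketone: a carbonyl carbon (no H) flanked by two carbons.
The molecule carries 3 separate instances of an acetyl/ketone group (-C(=O)CH3) meeting every constraint; each maps to a distinct set of atoms, giving 3 matches.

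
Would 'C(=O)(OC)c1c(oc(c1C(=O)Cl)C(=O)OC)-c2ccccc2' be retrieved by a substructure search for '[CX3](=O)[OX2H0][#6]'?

Yes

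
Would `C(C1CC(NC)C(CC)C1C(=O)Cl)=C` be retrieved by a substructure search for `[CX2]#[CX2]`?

No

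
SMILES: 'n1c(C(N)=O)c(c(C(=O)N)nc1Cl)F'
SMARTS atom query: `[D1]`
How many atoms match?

The query [D1] means: atom with exactly one heavy-atom neighbour (degree 1).
Check the 14 heavy atoms by environment: 2× n (aromatic, D2) → no; 4× c (aromatic, D3) → no; 2× C (D3) → no; 2× O (D1) → match; 2× N (D1) → match; 1× Cl (D1) → match; 1× F (D1) → match.
Summing the matching environments: 2 + 2 + 1 + 1 = 6 matching atoms.

6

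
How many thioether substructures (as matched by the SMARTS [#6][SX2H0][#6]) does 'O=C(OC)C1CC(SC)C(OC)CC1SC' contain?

2

[#6][SX2H0][#6] is the SMARTS for a thioether: an aliphatic sulfur bridging two carbons with no H on the sulfur.
The molecule carries 2 separate instances of a methylthio ether (-SCH3) meeting every constraint; each maps to a distinct set of atoms, giving 2 matches.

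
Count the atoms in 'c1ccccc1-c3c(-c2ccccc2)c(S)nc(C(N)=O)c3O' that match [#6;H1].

10

Check the 23 heavy atoms by environment: 1× n (aromatic, H0) → no; 7× c (aromatic, H0) → no; 10× c (aromatic, H1) → match; 1× C (H0) → no; 1× O (H0) → no; 1× N (H2) → no; 1× O (H1) → no; 1× S (H1) → no.
That gives 10 matching atoms.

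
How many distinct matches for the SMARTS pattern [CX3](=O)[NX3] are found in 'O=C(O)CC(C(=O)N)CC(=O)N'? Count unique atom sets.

2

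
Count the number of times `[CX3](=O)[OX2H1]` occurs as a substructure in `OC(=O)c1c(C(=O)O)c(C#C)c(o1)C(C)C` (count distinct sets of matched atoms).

[CX3](=O)[OX2H1] is the SMARTS for a carboxylic acid: an sp2 carbon double-bonded to O and single-bonded to an -OH oxygen.
The molecule carries 2 separate instances of a carboxylic acid group (-C(=O)OH) meeting every constraint; each maps to a distinct set of atoms, giving 2 matches.

2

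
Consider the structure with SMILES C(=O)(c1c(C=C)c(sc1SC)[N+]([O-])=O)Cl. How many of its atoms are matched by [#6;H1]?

1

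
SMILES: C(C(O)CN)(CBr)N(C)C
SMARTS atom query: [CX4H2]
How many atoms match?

2

Check the 10 heavy atoms by environment: 2× C (H2, X4) → match; 2× C (H1, X4) → no; 1× N (H2, X3) → no; 1× N (H0, X3) → no; 2× C (H3, X4) → no; 1× Br (H0, X1) → no; 1× O (H1, X2) → no.
That gives 2 matching atoms.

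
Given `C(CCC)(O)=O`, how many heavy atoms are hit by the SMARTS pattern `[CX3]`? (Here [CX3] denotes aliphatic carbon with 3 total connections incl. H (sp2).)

The query [CX3] means: C with X3: aliphatic carbon with exactly 3 total connections.
Check the 6 heavy atoms by environment: 3× C (X4) → no; 1× C (X3) → match; 1× O (X1) → no; 1× O (X2) → no.
That gives 1 matching atom.

1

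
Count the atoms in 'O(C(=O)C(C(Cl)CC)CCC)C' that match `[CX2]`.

0

The query [CX2] means: C with X2: aliphatic carbon with exactly 2 total connections.
Check the 12 heavy atoms by environment: 8× C (X4) → no; 1× Cl (X1) → no; 1× C (X3) → no; 1× O (X1) → no; 1× O (X2) → no.
No environment satisfies the query, so 0 matching atoms.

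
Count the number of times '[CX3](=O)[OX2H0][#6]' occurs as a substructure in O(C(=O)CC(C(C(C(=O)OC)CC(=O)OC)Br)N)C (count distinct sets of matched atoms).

[CX3](=O)[OX2H0][#6] is the SMARTS for an ester: a carbonyl carbon bonded to an oxygen that is itself bonded to carbon (no H on that O).
The molecule carries 3 separate instances of a methyl-ester group (-C(=O)OCH3) meeting every constraint; each maps to a distinct set of atoms, giving 3 matches.

3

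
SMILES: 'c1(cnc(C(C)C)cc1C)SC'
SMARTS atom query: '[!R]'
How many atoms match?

6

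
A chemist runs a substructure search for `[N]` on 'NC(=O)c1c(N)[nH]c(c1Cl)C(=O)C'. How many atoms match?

2

The query [N] means: uppercase N matches aliphatic (non-aromatic) nitrogen only.
Check the 13 heavy atoms by environment: 1× n (aromatic) → no; 4× c (aromatic) → no; 1× Cl → no; 2× N → match; 3× C → no; 2× O → no.
That gives 2 matching atoms.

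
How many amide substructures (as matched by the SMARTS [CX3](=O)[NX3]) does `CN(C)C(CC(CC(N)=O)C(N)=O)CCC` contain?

2

[CX3](=O)[NX3] is the SMARTS for an amide: a carbonyl carbon bonded to a trivalent nitrogen.
The molecule carries 2 separate instances of a primary amide (-C(=O)NH2) meeting every constraint; each maps to a distinct set of atoms, giving 2 matches.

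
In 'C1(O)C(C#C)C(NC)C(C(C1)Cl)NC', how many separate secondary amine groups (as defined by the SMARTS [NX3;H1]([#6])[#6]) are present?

2

[NX3;H1]([#6])[#6] is the SMARTS for a secondary amine: a trivalent nitrogen with one H, bonded to two carbons.
The molecule carries 2 separate instances of an N-methylamino group (-NHCH3) meeting every constraint; each maps to a distinct set of atoms, giving 2 matches.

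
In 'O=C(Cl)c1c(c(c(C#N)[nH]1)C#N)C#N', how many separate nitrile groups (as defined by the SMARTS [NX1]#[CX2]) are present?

[NX1]#[CX2] is the SMARTS for a nitrile: a nitrogen triple-bonded to a two-connected carbon.
The molecule carries 3 separate instances of a nitrile (-C#N) meeting every constraint; each maps to a distinct set of atoms, giving 3 matches.

3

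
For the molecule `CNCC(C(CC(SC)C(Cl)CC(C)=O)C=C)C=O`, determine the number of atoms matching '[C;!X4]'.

Check the 19 heavy atoms by environment: 10× C (X4) → no; 1× N (X3) → no; 4× C (X3) → match; 2× O (X1) → no; 1× Cl (X1) → no; 1× S (X2) → no.
That gives 4 matching atoms.

4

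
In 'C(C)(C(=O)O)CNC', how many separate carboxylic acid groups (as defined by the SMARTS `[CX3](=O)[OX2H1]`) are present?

[CX3](=O)[OX2H1] is the SMARTS for a carboxylic acid: an sp2 carbon double-bonded to O and single-bonded to an -OH oxygen.
Exactly one fragment in the molecule meets all constraints, giving 1 match.

1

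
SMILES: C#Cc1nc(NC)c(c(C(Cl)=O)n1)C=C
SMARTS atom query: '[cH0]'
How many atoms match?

The query [cH0] means: aromatic carbon with no attached hydrogen (substituted or ring-fusion).
Check the 15 heavy atoms by environment: 2× n (aromatic, H0) → no; 4× c (aromatic, H0) → match; 2× C (H0) → no; 2× C (H1) → no; 1× O (H0) → no; 1× Cl (H0) → no; 1× N (H1) → no; 1× C (H3) → no; 1× C (H2) → no.
That gives 4 matching atoms.

4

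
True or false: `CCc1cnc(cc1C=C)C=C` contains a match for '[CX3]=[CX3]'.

The pattern [CX3]=[CX3] describes a non-aromatic C=C double bond between two sp2 carbons — an alkene.
The molecule carries a vinyl group (-CH=CH2), whose atoms satisfy every constraint of the query, so the pattern matches.

True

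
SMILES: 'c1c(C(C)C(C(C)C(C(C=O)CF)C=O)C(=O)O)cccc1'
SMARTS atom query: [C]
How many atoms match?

11

Check the 22 heavy atoms by environment: 11× C → match; 4× O → no; 6× c (aromatic) → no; 1× F → no.
That gives 11 matching atoms.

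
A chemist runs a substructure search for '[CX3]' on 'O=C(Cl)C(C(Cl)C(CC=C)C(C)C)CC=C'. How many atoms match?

5

The query [CX3] means: C with X3: aliphatic carbon with exactly 3 total connections.
Check the 16 heavy atoms by environment: 8× C (X4) → no; 5× C (X3) → match; 1× O (X1) → no; 2× Cl (X1) → no.
That gives 5 matching atoms.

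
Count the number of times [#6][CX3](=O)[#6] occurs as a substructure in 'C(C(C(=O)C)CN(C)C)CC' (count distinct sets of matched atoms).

1

[#6][CX3](=O)[#6] is the SMARTS for a ketone: a carbonyl carbon (no H) flanked by two carbons.
Exactly one fragment in the molecule meets all constraints, giving 1 match.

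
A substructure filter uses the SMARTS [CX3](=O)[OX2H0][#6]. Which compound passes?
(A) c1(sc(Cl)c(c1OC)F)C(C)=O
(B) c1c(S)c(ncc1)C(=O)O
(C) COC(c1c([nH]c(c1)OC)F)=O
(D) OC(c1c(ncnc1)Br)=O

[CX3](=O)[OX2H0][#6] describes a carbonyl carbon bonded to an oxygen that is itself bonded to carbon (no H on that O) (an ester).
(A) has a methoxy ether (-OCH3) but the ether oxygen is not adjacent to a C=O carbon.
(B) has a carboxylic acid group (-C(=O)OH) but the singly-bonded O carries H (OX2H1, not H0).
(C) contains a methyl-ester group (-C(=O)OCH3), which satisfies every atom and bond constraint.
(D) has a carboxylic acid group (-C(=O)OH) but the singly-bonded O carries H (OX2H1, not H0).
So the answer is (C).

C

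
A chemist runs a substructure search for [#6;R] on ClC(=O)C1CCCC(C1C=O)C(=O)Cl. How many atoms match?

6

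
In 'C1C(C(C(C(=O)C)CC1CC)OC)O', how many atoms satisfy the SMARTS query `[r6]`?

6

The query [r6] means: r6 matches atoms in a six-membered ring.
Check the 14 heavy atoms by environment: 6× C (in 6-ring) → match; 3× O (acyclic) → no; 5× C (acyclic) → no.
That gives 6 matching atoms.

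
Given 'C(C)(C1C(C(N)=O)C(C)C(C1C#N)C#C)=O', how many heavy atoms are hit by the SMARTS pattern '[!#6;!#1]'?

4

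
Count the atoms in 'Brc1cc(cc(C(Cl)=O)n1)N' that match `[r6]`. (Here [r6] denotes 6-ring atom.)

6

Check the 11 heavy atoms by environment: 1× n (aromatic, in 6-ring) → match; 5× c (aromatic, in 6-ring) → match; 1× C (acyclic) → no; 1× O (acyclic) → no; 1× Cl (acyclic) → no; 1× Br (acyclic) → no; 1× N (acyclic) → no.
Summing the matching environments: 1 + 5 = 6 matching atoms.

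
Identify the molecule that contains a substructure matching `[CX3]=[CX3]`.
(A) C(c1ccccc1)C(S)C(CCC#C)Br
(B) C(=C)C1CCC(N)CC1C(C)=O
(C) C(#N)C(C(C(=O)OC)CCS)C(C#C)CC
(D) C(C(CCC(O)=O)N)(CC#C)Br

[CX3]=[CX3] describes a non-aromatic C=C double bond between two sp2 carbons (an alkene).
(A) has an ethynyl group (-C#CH) but the C-C bond is a triple bond, not a double bond.
(B) contains a vinyl group (-CH=CH2), which satisfies every atom and bond constraint.
(C) has an ethynyl group (-C#CH) but the C-C bond is a triple bond, not a double bond.
(D) has an ethynyl group (-C#CH) but the C-C bond is a triple bond, not a double bond.
So the answer is (B).

B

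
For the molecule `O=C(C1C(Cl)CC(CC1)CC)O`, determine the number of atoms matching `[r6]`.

6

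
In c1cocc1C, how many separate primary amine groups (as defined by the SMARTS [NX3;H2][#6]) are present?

0

[NX3;H2][#6] is the SMARTS for a primary amine: a trivalent nitrogen with two H attached to carbon.
No fragment in the molecule satisfies every constraint, giving 0 matches.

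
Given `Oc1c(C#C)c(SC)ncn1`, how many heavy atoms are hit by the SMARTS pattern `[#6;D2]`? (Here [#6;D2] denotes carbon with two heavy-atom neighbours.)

The query [#6;D2] means: any carbon bonded to exactly two heavy atoms.
Check the 11 heavy atoms by environment: 2× n (aromatic, D2) → no; 1× c (aromatic, D2) → match; 3× c (aromatic, D3) → no; 1× C (D2) → match; 2× C (D1) → no; 1× S (D2) → no; 1× O (D1) → no.
Summing the matching environments: 1 + 1 = 2 matching atoms.

2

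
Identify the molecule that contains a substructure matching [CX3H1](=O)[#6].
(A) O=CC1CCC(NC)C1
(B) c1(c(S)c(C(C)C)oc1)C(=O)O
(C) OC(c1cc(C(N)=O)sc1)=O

[CX3H1](=O)[#6] describes an sp2 carbon with one H, double-bonded to O and single-bonded to carbon (an aldehyde).
(A) contains an aldehyde (-CHO), which satisfies every atom and bond constraint.
(B) has a carboxylic acid group (-C(=O)OH) but the carbonyl carbon has H0 and is bonded to O, not H1.
(C) has a carboxylic acid group (-C(=O)OH) but the carbonyl carbon has H0 and is bonded to O, not H1.
So the answer is (A).

A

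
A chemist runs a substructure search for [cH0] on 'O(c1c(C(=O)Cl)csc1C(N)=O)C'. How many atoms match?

3

Check the 13 heavy atoms by environment: 1× s (aromatic, H0) → no; 3× c (aromatic, H0) → match; 1× c (aromatic, H1) → no; 2× C (H0) → no; 3× O (H0) → no; 1× N (H2) → no; 1× Cl (H0) → no; 1× C (H3) → no.
That gives 3 matching atoms.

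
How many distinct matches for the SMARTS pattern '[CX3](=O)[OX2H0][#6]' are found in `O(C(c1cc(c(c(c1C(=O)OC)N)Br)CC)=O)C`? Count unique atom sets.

2

[CX3](=O)[OX2H0][#6] is the SMARTS for an ester: a carbonyl carbon bonded to an oxygen that is itself bonded to carbon (no H on that O).
The molecule carries 2 separate instances of a methyl-ester group (-C(=O)OCH3) meeting every constraint; each maps to a distinct set of atoms, giving 2 matches.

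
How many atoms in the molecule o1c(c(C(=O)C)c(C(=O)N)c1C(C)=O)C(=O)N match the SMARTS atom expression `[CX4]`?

2

Check the 17 heavy atoms by environment: 1× o (aromatic, X2) → no; 4× c (aromatic, X3) → no; 4× C (X3) → no; 4× O (X1) → no; 2× C (X4) → match; 2× N (X3) → no.
That gives 2 matching atoms.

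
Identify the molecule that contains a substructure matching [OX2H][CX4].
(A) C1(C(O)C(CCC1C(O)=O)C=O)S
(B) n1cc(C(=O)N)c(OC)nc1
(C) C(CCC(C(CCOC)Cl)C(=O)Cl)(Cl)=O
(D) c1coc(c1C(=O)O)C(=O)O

A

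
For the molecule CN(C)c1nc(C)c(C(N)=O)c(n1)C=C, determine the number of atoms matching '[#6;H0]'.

5

Check the 15 heavy atoms by environment: 2× n (aromatic, H0) → no; 4× c (aromatic, H0) → match; 3× C (H3) → no; 1× C (H0) → match; 1× O (H0) → no; 1× N (H2) → no; 1× C (H1) → no; 1× C (H2) → no; 1× N (H0) → no.
Summing the matching environments: 4 + 1 = 5 matching atoms.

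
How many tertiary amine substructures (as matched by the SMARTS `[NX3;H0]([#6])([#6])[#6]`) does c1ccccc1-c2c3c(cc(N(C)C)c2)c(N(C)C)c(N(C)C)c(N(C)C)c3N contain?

4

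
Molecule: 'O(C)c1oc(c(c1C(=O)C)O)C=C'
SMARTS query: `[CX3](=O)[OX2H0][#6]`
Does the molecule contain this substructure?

No

The pattern [CX3](=O)[OX2H0][#6] describes a carbonyl carbon bonded to an oxygen that is itself bonded to carbon (no H on that O) — an ester.
The closest candidate here is a methoxy ether (-OCH3), but the ether oxygen is not adjacent to a C=O carbon. No other fragment satisfies the full query, so there is no match.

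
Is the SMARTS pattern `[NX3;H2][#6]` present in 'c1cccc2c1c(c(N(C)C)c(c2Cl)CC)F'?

No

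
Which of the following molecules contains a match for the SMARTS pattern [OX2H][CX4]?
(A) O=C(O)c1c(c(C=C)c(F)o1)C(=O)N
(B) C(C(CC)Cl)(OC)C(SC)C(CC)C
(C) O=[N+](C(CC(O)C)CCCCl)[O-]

C

[OX2H][CX4] describes a hydroxyl oxygen bound to an sp3 (X4) carbon (an aliphatic alcohol).
(A) has a carboxylic acid group (-C(=O)OH) but the -OH is on a CX3 carbonyl carbon, not a CX4 carbon.
(B) has a methoxy ether (-OCH3) but the oxygen has H0 (ether), not H1.
(C) contains a hydroxyl group (-OH), which satisfies every atom and bond constraint.
So the answer is (C).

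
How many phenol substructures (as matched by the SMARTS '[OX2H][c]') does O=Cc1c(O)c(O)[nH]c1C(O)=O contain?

2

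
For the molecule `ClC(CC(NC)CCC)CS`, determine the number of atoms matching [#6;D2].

4

Check the 11 heavy atoms by environment: 2× C (D1) → no; 4× C (D2) → match; 2× C (D3) → no; 1× Cl (D1) → no; 1× N (D2) → no; 1× S (D1) → no.
That gives 4 matching atoms.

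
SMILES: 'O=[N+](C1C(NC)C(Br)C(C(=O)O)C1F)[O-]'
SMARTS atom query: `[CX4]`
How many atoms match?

The query [CX4] means: C with X4: aliphatic carbon with exactly 4 total connections (bonds + H).
Check the 15 heavy atoms by environment: 6× C (X4) → match; 1× N (X3) → no; 1× Br (X1) → no; 1× N (charge +1, X3) → no; 1× O (charge -1, X1) → no; 2× O (X1) → no; 1× F (X1) → no; 1× C (X3) → no; 1× O (X2) → no.
That gives 6 matching atoms.

6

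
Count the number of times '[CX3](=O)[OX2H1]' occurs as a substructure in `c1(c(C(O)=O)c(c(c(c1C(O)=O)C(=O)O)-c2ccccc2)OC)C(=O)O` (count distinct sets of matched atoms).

[CX3](=O)[OX2H1] is the SMARTS for a carboxylic acid: an sp2 carbon double-bonded to O and single-bonded to an -OH oxygen.
The molecule carries 4 separate instances of a carboxylic acid group (-C(=O)OH) meeting every constraint; each maps to a distinct set of atoms, giving 4 matches.

4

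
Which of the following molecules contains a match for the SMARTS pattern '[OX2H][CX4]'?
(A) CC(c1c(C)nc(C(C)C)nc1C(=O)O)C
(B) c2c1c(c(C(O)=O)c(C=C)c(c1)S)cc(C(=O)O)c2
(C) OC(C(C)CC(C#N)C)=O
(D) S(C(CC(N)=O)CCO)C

[OX2H][CX4] describes a hydroxyl oxygen bound to an sp3 (X4) carbon (an aliphatic alcohol).
(A) has a carboxylic acid group (-C(=O)OH) but the -OH is on a CX3 carbonyl carbon, not a CX4 carbon.
(B) has a carboxylic acid group (-C(=O)OH) but the -OH is on a CX3 carbonyl carbon, not a CX4 carbon.
(C) has a carboxylic acid group (-C(=O)OH) but the -OH is on a CX3 carbonyl carbon, not a CX4 carbon.
(D) contains a hydroxyl group (-OH), which satisfies every atom and bond constraint.
So the answer is (D).

D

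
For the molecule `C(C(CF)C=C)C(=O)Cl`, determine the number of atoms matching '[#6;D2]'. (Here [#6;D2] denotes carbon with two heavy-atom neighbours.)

Check the 9 heavy atoms by environment: 3× C (D2) → match; 2× C (D3) → no; 1× C (D1) → no; 1× O (D1) → no; 1× Cl (D1) → no; 1× F (D1) → no.
That gives 3 matching atoms.

3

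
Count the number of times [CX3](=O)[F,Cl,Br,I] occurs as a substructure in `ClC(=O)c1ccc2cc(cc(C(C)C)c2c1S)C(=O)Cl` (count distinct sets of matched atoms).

[CX3](=O)[F,Cl,Br,I] is the SMARTS for an acyl halide: a carbonyl carbon bonded to a halogen.
The molecule carries 2 separate instances of an acyl chloride (-C(=O)Cl) meeting every constraint; each maps to a distinct set of atoms, giving 2 matches.

2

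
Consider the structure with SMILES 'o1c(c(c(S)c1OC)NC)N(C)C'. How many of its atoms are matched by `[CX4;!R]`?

4

Check the 13 heavy atoms by environment: 1× o (aromatic, X2, in 5-ring) → no; 4× c (aromatic, X3, in 5-ring) → no; 1× S (X2, acyclic) → no; 2× N (X3, acyclic) → no; 4× C (X4, acyclic) → match; 1× O (X2, acyclic) → no.
That gives 4 matching atoms.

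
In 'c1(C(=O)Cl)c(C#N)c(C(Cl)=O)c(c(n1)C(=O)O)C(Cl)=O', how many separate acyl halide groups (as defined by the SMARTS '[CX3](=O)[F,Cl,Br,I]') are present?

3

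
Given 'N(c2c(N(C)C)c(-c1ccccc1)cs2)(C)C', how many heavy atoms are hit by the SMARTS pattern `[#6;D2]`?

6

The query [#6;D2] means: any carbon bonded to exactly two heavy atoms.
Check the 17 heavy atoms by environment: 1× s (aromatic, D2) → no; 4× c (aromatic, D3) → no; 6× c (aromatic, D2) → match; 2× N (D3) → no; 4× C (D1) → no.
That gives 6 matching atoms.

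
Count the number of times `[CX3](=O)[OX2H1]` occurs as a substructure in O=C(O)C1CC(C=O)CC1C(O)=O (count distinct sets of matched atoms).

[CX3](=O)[OX2H1] is the SMARTS for a carboxylic acid: an sp2 carbon double-bonded to O and single-bonded to an -OH oxygen.
The molecule carries 2 separate instances of a carboxylic acid group (-C(=O)OH) meeting every constraint; each maps to a distinct set of atoms, giving 2 matches.

2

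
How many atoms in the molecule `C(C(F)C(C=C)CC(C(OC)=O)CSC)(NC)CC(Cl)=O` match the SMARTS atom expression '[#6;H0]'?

2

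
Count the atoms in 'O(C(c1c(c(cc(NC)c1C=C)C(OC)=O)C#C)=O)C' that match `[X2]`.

The query [X2] means: any atom with exactly two total connections (bonds + H).
Check the 20 heavy atoms by environment: 6× c (aromatic, X3) → no; 4× C (X3) → no; 2× O (X1) → no; 2× O (X2) → match; 3× C (X4) → no; 2× C (X2) → match; 1× N (X3) → no.
Summing the matching environments: 2 + 2 = 4 matching atoms.

4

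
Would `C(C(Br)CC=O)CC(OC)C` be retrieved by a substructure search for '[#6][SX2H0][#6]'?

No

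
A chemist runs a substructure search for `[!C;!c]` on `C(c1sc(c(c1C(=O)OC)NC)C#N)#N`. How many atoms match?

The query [!C;!c] means: neither aliphatic nor aromatic carbon — same as [!#6].
Check the 15 heavy atoms by environment: 1× s (aromatic) → match; 4× c (aromatic) → no; 3× N → match; 5× C → no; 2× O → match.
Summing the matching environments: 1 + 3 + 2 = 6 matching atoms.

6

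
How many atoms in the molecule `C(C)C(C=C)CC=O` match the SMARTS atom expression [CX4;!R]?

4

The query [CX4;!R] means: aliphatic carbon with four total connections, not in a ring.
Check the 8 heavy atoms by environment: 4× C (X4, acyclic) → match; 3× C (X3, acyclic) → no; 1× O (X1, acyclic) → no.
That gives 4 matching atoms.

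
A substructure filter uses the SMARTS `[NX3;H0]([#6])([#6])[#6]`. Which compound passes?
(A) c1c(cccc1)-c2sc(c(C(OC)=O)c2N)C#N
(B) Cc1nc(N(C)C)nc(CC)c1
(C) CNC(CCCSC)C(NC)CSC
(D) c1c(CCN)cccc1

[NX3;H0]([#6])([#6])[#6] describes a trivalent nitrogen with no H, bonded to three carbons (a tertiary amine).
(A) has a primary amino group (-NH2) but the nitrogen has H2, not H0 with three carbons.
(B) contains a dimethylamino group (-N(CH3)2), which satisfies every atom and bond constraint.
(C) has an N-methylamino group (-NHCH3) but the nitrogen still has one H (H1), not H0.
(D) has a primary amino group (-NH2) but the nitrogen has H2, not H0 with three carbons.
So the answer is (B).

B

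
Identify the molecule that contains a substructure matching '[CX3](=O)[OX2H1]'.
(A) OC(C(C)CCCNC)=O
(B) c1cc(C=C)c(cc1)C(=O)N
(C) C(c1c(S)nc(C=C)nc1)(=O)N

[CX3](=O)[OX2H1] describes an sp2 carbon double-bonded to O and single-bonded to an -OH oxygen (a carboxylic acid).
(A) contains a carboxylic acid group (-C(=O)OH), which satisfies every atom and bond constraint.
(B) has a primary amide (-C(=O)NH2) but the carbonyl is bonded to N, not to an -OH oxygen.
(C) has a primary amide (-C(=O)NH2) but the carbonyl is bonded to N, not to an -OH oxygen.
So the answer is (A).

A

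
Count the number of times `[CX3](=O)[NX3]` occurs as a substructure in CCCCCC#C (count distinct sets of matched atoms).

0

[CX3](=O)[NX3] is the SMARTS for an amide: a carbonyl carbon bonded to a trivalent nitrogen.
No fragment in the molecule satisfies every constraint, giving 0 matches.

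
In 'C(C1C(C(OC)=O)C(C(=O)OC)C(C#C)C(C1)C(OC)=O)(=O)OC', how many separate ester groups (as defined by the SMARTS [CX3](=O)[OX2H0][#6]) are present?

4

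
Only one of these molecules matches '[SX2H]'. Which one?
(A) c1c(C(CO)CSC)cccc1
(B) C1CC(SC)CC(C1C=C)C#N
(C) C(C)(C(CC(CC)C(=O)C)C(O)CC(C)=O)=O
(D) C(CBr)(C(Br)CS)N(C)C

D

[SX2H] describes an aliphatic sulfur with two connections, one being H (a thiol).
(A) has a methylthio ether (-SCH3) but the sulfur has H0 (bonded to two carbons), not H1.
(B) has a methylthio ether (-SCH3) but the sulfur has H0 (bonded to two carbons), not H1.
(C) has a hydroxyl group (-OH) but it is an -OH, not an -SH.
(D) contains a thiol (-SH), which satisfies every atom and bond constraint.
So the answer is (D).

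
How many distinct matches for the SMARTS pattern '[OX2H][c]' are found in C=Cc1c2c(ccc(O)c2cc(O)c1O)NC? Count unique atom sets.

3

[OX2H][c] is the SMARTS for a phenol: a hydroxyl oxygen attached to an aromatic carbon.
The molecule carries 3 separate instances of a hydroxyl group (-OH) meeting every constraint; each maps to a distinct set of atoms, giving 3 matches.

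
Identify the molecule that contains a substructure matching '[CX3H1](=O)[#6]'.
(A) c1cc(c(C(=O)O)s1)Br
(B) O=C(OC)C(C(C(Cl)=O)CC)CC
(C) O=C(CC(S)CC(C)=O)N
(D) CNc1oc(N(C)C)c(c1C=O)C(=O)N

[CX3H1](=O)[#6] describes an sp2 carbon with one H, double-bonded to O and single-bonded to carbon (an aldehyde).
(A) has a carboxylic acid group (-C(=O)OH) but the carbonyl carbon has H0 and is bonded to O, not H1.
(B) has a methyl-ester group (-C(=O)OCH3) but the carbonyl carbon has H0, not H1.
(C) has an acetyl/ketone group (-C(=O)CH3) but the carbonyl carbon has H0 (two carbon neighbours), not H1.
(D) contains an aldehyde (-CHO), which satisfies every atom and bond constraint.
So the answer is (D).

D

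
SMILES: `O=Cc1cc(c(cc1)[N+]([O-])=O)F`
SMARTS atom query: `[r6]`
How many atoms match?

6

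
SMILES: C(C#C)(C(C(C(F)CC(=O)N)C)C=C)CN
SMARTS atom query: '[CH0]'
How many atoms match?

The query [CH0] means: aliphatic carbon with no attached hydrogen.
Check the 16 heavy atoms by environment: 3× C (H2) → no; 6× C (H1) → no; 2× C (H0) → match; 2× N (H2) → no; 1× C (H3) → no; 1× O (H0) → no; 1× F (H0) → no.
That gives 2 matching atoms.

2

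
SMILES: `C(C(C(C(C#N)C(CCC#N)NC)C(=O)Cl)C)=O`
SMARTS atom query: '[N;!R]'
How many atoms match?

3

The query [N;!R] means: aliphatic nitrogen not in a ring.
Check the 18 heavy atoms by environment: 12× C (acyclic) → no; 2× O (acyclic) → no; 3× N (acyclic) → match; 1× Cl (acyclic) → no.
That gives 3 matching atoms.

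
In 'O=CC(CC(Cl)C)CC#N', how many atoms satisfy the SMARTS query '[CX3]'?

The query [CX3] means: C with X3: aliphatic carbon with exactly 3 total connections.
Check the 10 heavy atoms by environment: 5× C (X4) → no; 1× Cl (X1) → no; 1× C (X2) → no; 1× N (X1) → no; 1× C (X3) → match; 1× O (X1) → no.
That gives 1 matching atom.

1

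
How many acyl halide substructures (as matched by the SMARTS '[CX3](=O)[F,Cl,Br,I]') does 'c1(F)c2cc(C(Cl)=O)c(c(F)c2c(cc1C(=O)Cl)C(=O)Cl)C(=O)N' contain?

[CX3](=O)[F,Cl,Br,I] is the SMARTS for an acyl halide: a carbonyl carbon bonded to a halogen.
The molecule carries 3 separate instances of an acyl chloride (-C(=O)Cl) meeting every constraint; each maps to a distinct set of atoms, giving 3 matches.

3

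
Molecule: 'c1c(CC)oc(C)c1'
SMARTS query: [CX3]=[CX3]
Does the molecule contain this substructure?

No

The pattern [CX3]=[CX3] describes a non-aromatic C=C double bond between two sp2 carbons — an alkene.
The closest candidate here is an ethyl group (-CH2CH3), but its C-C bond is a single bond between CX4 carbons, not CX3=CX3. No other fragment satisfies the full query, so there is no match.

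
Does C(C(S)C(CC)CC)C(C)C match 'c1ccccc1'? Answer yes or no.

The pattern c1ccccc1 describes six aromatic carbons in a ring — a benzene ring.
The closest candidate here is a methyl group (-CH3), but no six-membered all-carbon aromatic ring is present. No other fragment satisfies the full query, so there is no match.

No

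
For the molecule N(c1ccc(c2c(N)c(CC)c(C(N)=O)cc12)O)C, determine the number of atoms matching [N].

The query [N] means: uppercase N matches aliphatic (non-aromatic) nitrogen only.
Check the 19 heavy atoms by environment: 10× c (aromatic) → no; 3× N → match; 4× C → no; 2× O → no.
That gives 3 matching atoms.

3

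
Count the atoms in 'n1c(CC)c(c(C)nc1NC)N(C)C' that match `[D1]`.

5

The query [D1] means: atom with exactly one heavy-atom neighbour (degree 1).
Check the 14 heavy atoms by environment: 2× n (aromatic, D2) → no; 4× c (aromatic, D3) → no; 1× N (D3) → no; 5× C (D1) → match; 1× N (D2) → no; 1× C (D2) → no.
That gives 5 matching atoms.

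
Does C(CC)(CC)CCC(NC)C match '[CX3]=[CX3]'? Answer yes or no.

No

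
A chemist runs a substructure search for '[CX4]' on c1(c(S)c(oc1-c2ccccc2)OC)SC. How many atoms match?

2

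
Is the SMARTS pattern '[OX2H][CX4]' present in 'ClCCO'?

Yes

The pattern [OX2H][CX4] describes a hydroxyl oxygen bound to an sp3 (X4) carbon — an aliphatic alcohol.
The molecule carries a hydroxyl group (-OH), whose atoms satisfy every constraint of the query, so the pattern matches.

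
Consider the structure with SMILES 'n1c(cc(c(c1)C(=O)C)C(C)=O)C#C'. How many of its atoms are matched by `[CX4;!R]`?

The query [CX4;!R] means: aliphatic carbon with four total connections, not in a ring.
Check the 14 heavy atoms by environment: 1× n (aromatic, X2, in 6-ring) → no; 5× c (aromatic, X3, in 6-ring) → no; 2× C (X2, acyclic) → no; 2× C (X3, acyclic) → no; 2× O (X1, acyclic) → no; 2× C (X4, acyclic) → match.
That gives 2 matching atoms.

2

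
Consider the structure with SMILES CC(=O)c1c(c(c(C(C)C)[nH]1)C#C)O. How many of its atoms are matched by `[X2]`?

3

Check the 14 heavy atoms by environment: 1× n (aromatic, X3) → no; 4× c (aromatic, X3) → no; 1× O (X2) → match; 4× C (X4) → no; 1× C (X3) → no; 1× O (X1) → no; 2× C (X2) → match.
Summing the matching environments: 1 + 2 = 3 matching atoms.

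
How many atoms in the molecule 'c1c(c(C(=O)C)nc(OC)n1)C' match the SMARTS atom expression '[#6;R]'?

Check the 12 heavy atoms by environment: 2× n (aromatic, in 6-ring) → no; 4× c (aromatic, in 6-ring) → match; 2× O (acyclic) → no; 4× C (acyclic) → no.
That gives 4 matching atoms.

4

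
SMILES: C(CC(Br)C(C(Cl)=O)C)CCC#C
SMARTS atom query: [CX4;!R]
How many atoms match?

7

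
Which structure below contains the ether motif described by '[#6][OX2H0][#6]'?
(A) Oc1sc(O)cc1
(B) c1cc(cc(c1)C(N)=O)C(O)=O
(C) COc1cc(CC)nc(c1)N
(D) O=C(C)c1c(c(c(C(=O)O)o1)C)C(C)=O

C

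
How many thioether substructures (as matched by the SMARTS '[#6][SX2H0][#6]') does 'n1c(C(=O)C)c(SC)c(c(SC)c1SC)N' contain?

3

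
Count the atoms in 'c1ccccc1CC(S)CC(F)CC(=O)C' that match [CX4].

Check the 16 heavy atoms by environment: 6× C (X4) → match; 1× S (X2) → no; 1× F (X1) → no; 1× C (X3) → no; 1× O (X1) → no; 6× c (aromatic, X3) → no.
That gives 6 matching atoms.

6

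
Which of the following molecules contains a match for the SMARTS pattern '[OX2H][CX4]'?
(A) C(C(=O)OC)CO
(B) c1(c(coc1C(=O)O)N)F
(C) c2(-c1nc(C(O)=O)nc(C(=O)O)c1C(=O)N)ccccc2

[OX2H][CX4] describes a hydroxyl oxygen bound to an sp3 (X4) carbon (an aliphatic alcohol).
(A) contains a hydroxyl group (-OH), which satisfies every atom and bond constraint.
(B) has a carboxylic acid group (-C(=O)OH) but the -OH is on a CX3 carbonyl carbon, not a CX4 carbon.
(C) has a carboxylic acid group (-C(=O)OH) but the -OH is on a CX3 carbonyl carbon, not a CX4 carbon.
So the answer is (A).

A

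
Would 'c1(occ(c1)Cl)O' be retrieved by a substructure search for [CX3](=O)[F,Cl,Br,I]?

No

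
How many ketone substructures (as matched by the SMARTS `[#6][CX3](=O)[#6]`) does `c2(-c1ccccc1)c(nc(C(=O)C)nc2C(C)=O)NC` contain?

2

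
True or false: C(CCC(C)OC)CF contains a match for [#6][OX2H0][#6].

True

The pattern [#6][OX2H0][#6] describes an aliphatic oxygen bridging two carbons with no H on the oxygen — an ether.
The molecule carries a methoxy ether (-OCH3), whose atoms satisfy every constraint of the query, so the pattern matches.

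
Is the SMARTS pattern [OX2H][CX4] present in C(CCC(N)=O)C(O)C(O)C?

Yes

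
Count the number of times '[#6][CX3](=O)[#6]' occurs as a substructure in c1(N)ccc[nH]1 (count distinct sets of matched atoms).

0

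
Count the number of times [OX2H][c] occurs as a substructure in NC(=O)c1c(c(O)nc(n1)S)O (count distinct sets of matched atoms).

[OX2H][c] is the SMARTS for a phenol: a hydroxyl oxygen attached to an aromatic carbon.
The molecule carries 2 separate instances of a hydroxyl group (-OH) meeting every constraint; each maps to a distinct set of atoms, giving 2 matches.

2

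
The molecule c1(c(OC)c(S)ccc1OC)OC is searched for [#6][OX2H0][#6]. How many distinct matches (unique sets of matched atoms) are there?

[#6][OX2H0][#6] is the SMARTS for an ether: an aliphatic oxygen bridging two carbons with no H on the oxygen.
The molecule carries 3 separate instances of a methoxy ether (-OCH3) meeting every constraint; each maps to a distinct set of atoms, giving 3 matches.

3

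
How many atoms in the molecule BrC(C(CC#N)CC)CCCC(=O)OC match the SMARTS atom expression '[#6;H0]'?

2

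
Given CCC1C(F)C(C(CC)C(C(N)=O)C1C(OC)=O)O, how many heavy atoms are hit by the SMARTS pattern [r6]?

The query [r6] means: r6 matches atoms in a six-membered ring.
Check the 19 heavy atoms by environment: 6× C (in 6-ring) → match; 1× F (acyclic) → no; 4× O (acyclic) → no; 7× C (acyclic) → no; 1× N (acyclic) → no.
That gives 6 matching atoms.

6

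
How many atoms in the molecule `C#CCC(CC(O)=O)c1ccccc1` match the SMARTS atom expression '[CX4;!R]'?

The query [CX4;!R] means: aliphatic carbon with four total connections, not in a ring.
Check the 14 heavy atoms by environment: 3× C (X4, acyclic) → match; 6× c (aromatic, X3, in 6-ring) → no; 2× C (X2, acyclic) → no; 1× C (X3, acyclic) → no; 1× O (X1, acyclic) → no; 1× O (X2, acyclic) → no.
That gives 3 matching atoms.

3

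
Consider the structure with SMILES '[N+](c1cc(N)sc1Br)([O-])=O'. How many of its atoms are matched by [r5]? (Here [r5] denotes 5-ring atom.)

The query [r5] means: r5 matches atoms in a five-membered ring.
Check the 10 heavy atoms by environment: 1× s (aromatic, in 5-ring) → match; 4× c (aromatic, in 5-ring) → match; 1× N (acyclic) → no; 1× N (charge +1, acyclic) → no; 1× O (charge -1, acyclic) → no; 1× O (acyclic) → no; 1× Br (acyclic) → no.
Summing the matching environments: 1 + 4 = 5 matching atoms.

5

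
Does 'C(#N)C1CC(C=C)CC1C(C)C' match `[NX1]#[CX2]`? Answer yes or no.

The pattern [NX1]#[CX2] describes a nitrogen triple-bonded to a two-connected carbon — a nitrile.
The molecule carries a nitrile (-C#N), whose atoms satisfy every constraint of the query, so the pattern matches.

Yes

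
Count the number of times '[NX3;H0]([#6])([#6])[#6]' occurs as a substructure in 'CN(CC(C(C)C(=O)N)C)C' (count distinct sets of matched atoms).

1

[NX3;H0]([#6])([#6])[#6] is the SMARTS for a tertiary amine: a trivalent nitrogen with no H, bonded to three carbons.
Exactly one fragment in the molecule meets all constraints, giving 1 match.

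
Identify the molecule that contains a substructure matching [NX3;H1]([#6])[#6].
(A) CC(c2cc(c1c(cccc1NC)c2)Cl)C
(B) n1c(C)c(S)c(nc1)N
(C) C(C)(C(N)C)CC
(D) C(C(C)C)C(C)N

[NX3;H1]([#6])[#6] describes a trivalent nitrogen with one H, bonded to two carbons (a secondary amine).
(A) contains an N-methylamino group (-NHCH3), which satisfies every atom and bond constraint.
(B) has a primary amino group (-NH2) but the nitrogen has H2 and only one carbon neighbour.
(C) has a primary amino group (-NH2) but the nitrogen has H2 and only one carbon neighbour.
(D) has a primary amino group (-NH2) but the nitrogen has H2 and only one carbon neighbour.
So the answer is (A).

A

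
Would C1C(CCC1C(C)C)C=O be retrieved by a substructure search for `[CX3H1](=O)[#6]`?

Yes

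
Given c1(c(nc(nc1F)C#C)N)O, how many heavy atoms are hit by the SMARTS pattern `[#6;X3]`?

4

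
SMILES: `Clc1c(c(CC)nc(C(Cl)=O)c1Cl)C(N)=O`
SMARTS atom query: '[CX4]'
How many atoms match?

2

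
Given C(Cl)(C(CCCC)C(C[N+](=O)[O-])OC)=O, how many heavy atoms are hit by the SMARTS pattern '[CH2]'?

4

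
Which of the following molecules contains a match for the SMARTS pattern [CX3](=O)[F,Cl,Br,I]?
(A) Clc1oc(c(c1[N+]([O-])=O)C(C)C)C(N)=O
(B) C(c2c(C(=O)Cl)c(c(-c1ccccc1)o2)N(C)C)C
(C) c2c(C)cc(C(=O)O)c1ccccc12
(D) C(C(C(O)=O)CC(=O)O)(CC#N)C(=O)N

B

[CX3](=O)[F,Cl,Br,I] describes a carbonyl carbon bonded to a halogen (an acyl halide).
(A) has a chloro substituent but the Cl is not on a carbonyl carbon.
(B) contains an acyl chloride (-C(=O)Cl), which satisfies every atom and bond constraint.
(C) has a carboxylic acid group (-C(=O)OH) but the carbonyl is bonded to -OH, not to a halogen.
(D) has a carboxylic acid group (-C(=O)OH) but the carbonyl is bonded to -OH, not to a halogen.
So the answer is (B).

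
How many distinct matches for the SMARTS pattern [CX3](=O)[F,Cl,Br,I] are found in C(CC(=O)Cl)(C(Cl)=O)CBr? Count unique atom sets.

2

[CX3](=O)[F,Cl,Br,I] is the SMARTS for an acyl halide: a carbonyl carbon bonded to a halogen.
The molecule carries 2 separate instances of an acyl chloride (-C(=O)Cl) meeting every constraint; each maps to a distinct set of atoms, giving 2 matches.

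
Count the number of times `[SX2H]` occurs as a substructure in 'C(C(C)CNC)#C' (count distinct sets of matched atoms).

0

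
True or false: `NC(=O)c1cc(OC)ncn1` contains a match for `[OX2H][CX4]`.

False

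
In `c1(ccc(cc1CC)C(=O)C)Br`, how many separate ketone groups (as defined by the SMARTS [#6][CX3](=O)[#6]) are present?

1

[#6][CX3](=O)[#6] is the SMARTS for a ketone: a carbonyl carbon (no H) flanked by two carbons.
Exactly one fragment in the molecule meets all constraints, giving 1 match.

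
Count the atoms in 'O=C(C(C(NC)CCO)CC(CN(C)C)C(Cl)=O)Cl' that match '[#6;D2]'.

Check the 19 heavy atoms by environment: 4× C (D2) → match; 5× C (D3) → no; 1× N (D2) → no; 3× C (D1) → no; 3× O (D1) → no; 2× Cl (D1) → no; 1× N (D3) → no.
That gives 4 matching atoms.

4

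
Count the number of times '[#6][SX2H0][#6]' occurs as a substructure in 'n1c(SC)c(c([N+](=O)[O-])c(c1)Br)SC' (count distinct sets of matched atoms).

[#6][SX2H0][#6] is the SMARTS for a thioether: an aliphatic sulfur bridging two carbons with no H on the sulfur.
The molecule carries 2 separate instances of a methylthio ether (-SCH3) meeting every constraint; each maps to a distinct set of atoms, giving 2 matches.

2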